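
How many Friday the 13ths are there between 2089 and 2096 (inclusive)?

14

Friday-the-13ths by year:
2089: May
2090: Jan, Oct
2091: Apr, Jul
2092: Jun
2093: Feb, Mar, Nov
2094: Aug
2095: May
2096: Jan, Apr, Jul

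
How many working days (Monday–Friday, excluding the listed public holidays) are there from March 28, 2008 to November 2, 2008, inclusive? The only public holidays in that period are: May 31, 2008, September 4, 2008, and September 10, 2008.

March 28, 2008 is a Friday.
From March 28, 2008 to November 2, 2008 is 220 days inclusive.
220 = 7 × 31 + 3, so there are 31 full weeks plus 3 extra days.
Each full week contributes 5 weekdays (Mon–Fri): 31 × 5 = 155.
The 3 extra days are Fri, Sat, Sun — 1 of them qualifies.
Total: 155 + 1 = 156.
Holidays: May 31, 2008 (Sat); September 4, 2008 (Thu); September 10, 2008 (Wed).
2 of the 3 holidays fall on weekdays; the rest are weekends and were already excluded.
Business days: 156 − 2 = 154.

154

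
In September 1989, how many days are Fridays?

5

September 1, 1989 is a Friday.
That's 30 days from start to end, counting both.
30 = 7 × 4 + 2, so there are 4 full weeks plus 2 extra days.
Each full week contributes one Friday: 4 so far.
The 2 extra days are Fri, Sat — 1 of them qualifies.
Total: 4 + 1 = 5.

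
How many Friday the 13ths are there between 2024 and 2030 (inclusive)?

12

Friday-the-13ths by year:
2024: Sep, Dec
2025: Jun
2026: Feb, Mar, Nov
2027: Aug
2028: Oct
2029: Apr, Jul
2030: Sep, Dec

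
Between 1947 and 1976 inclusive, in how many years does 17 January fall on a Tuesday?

Day of week of January 17 in each year:
1947: Fri, 1948: Sat, 1949: Mon, 1950: Tue ✓, 1951: Wed, 1952: Thu, 1953: Sat, 1954: Sun, 1955: Mon, 1956: Tue ✓, 1957: Thu, 1958: Fri, 1959: Sat, 1960: Sun, 1961: Tue ✓, 1962: Wed, 1963: Thu, 1964: Fri, 1965: Sun, 1966: Mon, 1967: Tue ✓, 1968: Wed, 1969: Fri, 1970: Sat, 1971: Sun, 1972: Mon, 1973: Wed, 1974: Thu, 1975: Fri, 1976: Sat
Tuesdays: 1950, 1956, 1961, 1967.

4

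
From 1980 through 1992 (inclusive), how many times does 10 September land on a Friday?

Day of week of September 10 in each year:
1980: Wed, 1981: Thu, 1982: Fri ✓, 1983: Sat, 1984: Mon, 1985: Tue, 1986: Wed, 1987: Thu, 1988: Sat, 1989: Sun, 1990: Mon, 1991: Tue, 1992: Thu
Fridays: 1982.

1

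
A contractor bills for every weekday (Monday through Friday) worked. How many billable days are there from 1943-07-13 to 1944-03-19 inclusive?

1943-07-13 is a Tuesday.
That's 251 days from start to end, counting both.
251 = 7 × 35 + 6, so there are 35 full weeks plus 6 extra days.
Each full week contributes 5 weekdays (Mon–Fri): 35 × 5 = 175.
The 6 extra days are Tue, Wed, Thu, Fri, Sat, Sun — 4 of them qualify.
Total: 175 + 4 = 179.

179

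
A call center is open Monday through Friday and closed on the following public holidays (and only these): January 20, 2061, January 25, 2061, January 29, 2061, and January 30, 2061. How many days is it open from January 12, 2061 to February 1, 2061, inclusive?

13 business days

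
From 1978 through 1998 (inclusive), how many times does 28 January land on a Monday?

3

Day of week of January 28 in each year:
1978: Sat, 1979: Sun, 1980: Mon ✓, 1981: Wed, 1982: Thu, 1983: Fri, 1984: Sat, 1985: Mon ✓, 1986: Tue, 1987: Wed, 1988: Thu, 1989: Sat, 1990: Sun, 1991: Mon ✓, 1992: Tue, 1993: Thu, 1994: Fri, 1995: Sat, 1996: Sun, 1997: Tue, 1998: Wed
Mondays: 1980, 1985, 1991.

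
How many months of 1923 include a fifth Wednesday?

4

A month has five Wednesdays exactly when Wednesday falls within its first (length − 28) days.
Jan: 31 days, starts Mon → 5 of Mon, Tue, Wed ✓
Feb: 28 days, starts Thu → 5 of (none)
Mar: 31 days, starts Thu → 5 of Thu, Fri, Sat
Apr: 30 days, starts Sun → 5 of Sun, Mon
May: 31 days, starts Tue → 5 of Tue, Wed, Thu ✓
Jun: 30 days, starts Fri → 5 of Fri, Sat
Jul: 31 days, starts Sun → 5 of Sun, Mon, Tue
Aug: 31 days, starts Wed → 5 of Wed, Thu, Fri ✓
Sep: 30 days, starts Sat → 5 of Sat, Sun
Oct: 31 days, starts Mon → 5 of Mon, Tue, Wed ✓
Nov: 30 days, starts Thu → 5 of Thu, Fri
Dec: 31 days, starts Sat → 5 of Sat, Sun, Mon
Months with five Wednesdays: Jan, May, Aug, Oct.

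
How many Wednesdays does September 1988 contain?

4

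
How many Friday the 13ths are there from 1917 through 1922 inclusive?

Friday-the-13ths by year:
1917: Apr, Jul
1918: Sep, Dec
1919: Jun
1920: Feb, Aug
1921: May
1922: Jan, Oct

10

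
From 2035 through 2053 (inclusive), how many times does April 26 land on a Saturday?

3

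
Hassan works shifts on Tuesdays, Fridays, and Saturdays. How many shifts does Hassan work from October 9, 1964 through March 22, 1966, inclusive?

October 9, 1964 is a Friday.
The range spans 530 days (inclusive of both endpoints).
530 = 7 × 75 + 5, so there are 75 full weeks plus 5 extra days.
Each full week contributes 3 days from the set (Tue, Fri, Sat): 75 × 3 = 225.
The 5 extra days are Fri, Sat, Sun, Mon, Tue — 3 of them qualify.
Total: 225 + 3 = 228.

228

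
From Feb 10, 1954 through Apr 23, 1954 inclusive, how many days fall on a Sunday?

Feb 10, 1954 is a Wednesday.
That's 73 days from start to end, counting both.
73 = 7 × 10 + 3, so there are 10 full weeks plus 3 extra days.
Each full week contributes one Sunday: 10 so far.
The 3 extra days are Wednesday, Thursday, Friday — none qualify.
Total: 10 + 0 = 10.

10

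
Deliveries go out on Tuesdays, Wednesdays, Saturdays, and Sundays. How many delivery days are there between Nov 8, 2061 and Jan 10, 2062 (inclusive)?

Nov 8, 2061 is a Tuesday.
The range spans 64 days (inclusive of both endpoints).
64 = 7 × 9 + 1, so there are 9 full weeks plus 1 extra day.
Each full week contributes 4 days from the set (Tue, Wed, Sat, Sun): 9 × 4 = 36.
The 1 extra day is Tue — 1 of them qualifies.
Total: 36 + 1 = 37.

37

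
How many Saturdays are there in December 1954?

1954-12-01 is a Wednesday.
The range spans 31 days (inclusive of both endpoints).
31 = 7 × 4 + 3, so there are 4 full weeks plus 3 extra days.
Each full week contributes one Saturday: 4 so far.
The 3 extra days are Wed, Thu, Fri — none qualify.
Total: 4 + 0 = 4.

4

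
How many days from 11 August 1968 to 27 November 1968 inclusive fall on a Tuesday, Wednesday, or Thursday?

47

11 August 1968 is a Sunday.
The range spans 109 days (inclusive of both endpoints).
109 = 7 × 15 + 4, so there are 15 full weeks plus 4 extra days.
Each full week contributes 3 days from the set (Tue, Wed, Thu): 15 × 3 = 45.
The 4 extra days are Sunday, Monday, Tuesday, Wednesday — 2 of them qualify.
Total: 45 + 2 = 47.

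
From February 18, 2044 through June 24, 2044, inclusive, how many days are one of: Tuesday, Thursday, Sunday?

February 18, 2044 is a Thursday.
That's 128 days from start to end, counting both.
128 = 7 × 18 + 2, so there are 18 full weeks plus 2 extra days.
Each full week contributes 3 days from the set (Tue, Thu, Sun): 18 × 3 = 54.
The 2 extra days are Thursday, Friday — 1 of them qualifies.
Total: 54 + 1 = 55.

55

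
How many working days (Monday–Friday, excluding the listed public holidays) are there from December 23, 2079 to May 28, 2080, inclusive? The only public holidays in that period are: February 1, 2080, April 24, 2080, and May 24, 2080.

December 23, 2079 is a Saturday.
That's 158 days from start to end, counting both.
158 = 7 × 22 + 4, so there are 22 full weeks plus 4 extra days.
Each full week contributes 5 weekdays (Mon–Fri): 22 × 5 = 110.
The 4 extra days are Saturday, Sunday, Monday, Tuesday — 2 of them qualify.
Total: 110 + 2 = 112.
Holidays: February 1, 2080 (Thu); April 24, 2080 (Wed); May 24, 2080 (Fri).
All 3 holidays fall on weekdays, so subtract 3.
Business days: 112 − 3 = 109.

109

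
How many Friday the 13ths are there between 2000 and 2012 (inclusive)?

Friday-the-13ths by year:
2000: Oct
2001: Apr, Jul
2002: Sep, Dec
2003: Jun
2004: Feb, Aug
2005: May
2006: Jan, Oct
2007: Apr, Jul
2008: Jun
2009: Feb, Mar, Nov
2010: Aug
2011: May
2012: Jan, Apr, Jul

22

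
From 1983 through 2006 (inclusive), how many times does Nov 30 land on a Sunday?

3

Day of week of November 30 in each year:
1983: Wed, 1984: Fri, 1985: Sat, 1986: Sun ✓, 1987: Mon, 1988: Wed, 1989: Thu, 1990: Fri, 1991: Sat, 1992: Mon, 1993: Tue, 1994: Wed, 1995: Thu, 1996: Sat, 1997: Sun ✓, 1998: Mon, 1999: Tue, 2000: Thu, 2001: Fri, 2002: Sat, 2003: Sun ✓, 2004: Tue, 2005: Wed, 2006: Thu
Sundays: 1986, 1997, 2003.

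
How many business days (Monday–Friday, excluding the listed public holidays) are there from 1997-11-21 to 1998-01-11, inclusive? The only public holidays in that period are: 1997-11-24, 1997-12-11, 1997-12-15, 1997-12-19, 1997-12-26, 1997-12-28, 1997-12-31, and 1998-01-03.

30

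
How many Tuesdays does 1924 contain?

53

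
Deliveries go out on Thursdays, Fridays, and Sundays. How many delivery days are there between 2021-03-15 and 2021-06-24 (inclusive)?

2021-03-15 is a Monday.
That's 102 days from start to end, counting both.
102 = 7 × 14 + 4, so there are 14 full weeks plus 4 extra days.
Each full week contributes 3 days from the set (Thu, Fri, Sun): 14 × 3 = 42.
The 4 extra days are Mon, Tue, Wed, Thu — 1 of them qualifies.
Total: 42 + 1 = 43.

43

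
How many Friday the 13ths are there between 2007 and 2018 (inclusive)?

22

Friday-the-13ths by year:
2007: Apr, Jul
2008: Jun
2009: Feb, Mar, Nov
2010: Aug
2011: May
2012: Jan, Apr, Jul
2013: Sep, Dec
2014: Jun
2015: Feb, Mar, Nov
2016: May
2017: Jan, Oct
2018: Apr, Jul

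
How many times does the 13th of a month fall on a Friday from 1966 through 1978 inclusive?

21

Friday-the-13ths by year:
1966: May
1967: Jan, Oct
1968: Sep, Dec
1969: Jun
1970: Feb, Mar, Nov
1971: Aug
1972: Oct
1973: Apr, Jul
1974: Sep, Dec
1975: Jun
1976: Feb, Aug
1977: May
1978: Jan, Oct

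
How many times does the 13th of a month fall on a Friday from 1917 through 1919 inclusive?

Friday-the-13ths by year:
1917: Apr, Jul
1918: Sep, Dec
1919: Jun

5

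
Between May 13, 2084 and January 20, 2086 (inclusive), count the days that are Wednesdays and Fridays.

176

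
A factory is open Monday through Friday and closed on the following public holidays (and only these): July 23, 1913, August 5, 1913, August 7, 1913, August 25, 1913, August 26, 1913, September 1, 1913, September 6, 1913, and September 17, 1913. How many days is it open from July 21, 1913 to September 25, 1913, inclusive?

July 21, 1913 is a Monday.
From July 21, 1913 to September 25, 1913 is 67 days inclusive.
67 = 7 × 9 + 4, so there are 9 full weeks plus 4 extra days.
Each full week contributes 5 weekdays (Mon–Fri): 9 × 5 = 45.
The 4 extra days are Mon, Tue, Wed, Thu — 4 of them qualify.
Total: 45 + 4 = 49.
Holidays: July 23, 1913 (Wed); August 5, 1913 (Tue); August 7, 1913 (Thu); August 25, 1913 (Mon); August 26, 1913 (Tue); September 1, 1913 (Mon); September 6, 1913 (Sat); September 17, 1913 (Wed).
7 of the 8 holidays fall on weekdays; the rest are weekends and were already excluded.
Business days: 49 − 7 = 42.

42 working days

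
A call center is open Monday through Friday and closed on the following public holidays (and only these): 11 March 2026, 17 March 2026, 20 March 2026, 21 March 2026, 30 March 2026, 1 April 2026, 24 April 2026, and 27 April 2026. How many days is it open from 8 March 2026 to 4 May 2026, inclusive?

8 March 2026 is a Sunday.
From 8 March 2026 to 4 May 2026 is 58 days inclusive.
58 = 7 × 8 + 2, so there are 8 full weeks plus 2 extra days.
Each full week contributes 5 weekdays (Mon–Fri): 8 × 5 = 40.
The 2 extra days are Sunday, Monday — 1 of them qualifies.
Total: 40 + 1 = 41.
Holidays: 11 March 2026 (Wed); 17 March 2026 (Tue); 20 March 2026 (Fri); 21 March 2026 (Sat); 30 March 2026 (Mon); 1 April 2026 (Wed); 24 April 2026 (Fri); 27 April 2026 (Mon).
7 of the 8 holidays fall on weekdays; the rest are weekends and were already excluded.
Business days: 41 − 7 = 34.

34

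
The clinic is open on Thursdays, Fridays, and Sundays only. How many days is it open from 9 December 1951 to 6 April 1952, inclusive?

9 December 1951 is a Sunday.
The range spans 120 days (inclusive of both endpoints).
120 = 7 × 17 + 1, so there are 17 full weeks plus 1 extra day.
Each full week contributes 3 days from the set (Thu, Fri, Sun): 17 × 3 = 51.
The 1 extra day is Sun — 1 of them qualifies.
Total: 51 + 1 = 52.

52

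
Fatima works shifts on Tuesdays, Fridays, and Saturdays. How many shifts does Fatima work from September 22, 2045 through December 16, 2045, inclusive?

38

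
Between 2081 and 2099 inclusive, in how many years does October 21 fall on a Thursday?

3

Day of week of October 21 in each year:
2081: Tue, 2082: Wed, 2083: Thu ✓, 2084: Sat, 2085: Sun, 2086: Mon, 2087: Tue, 2088: Thu ✓, 2089: Fri, 2090: Sat, 2091: Sun, 2092: Tue, 2093: Wed, 2094: Thu ✓, 2095: Fri, 2096: Sun, 2097: Mon, 2098: Tue, 2099: Wed
Thursdays: 2083, 2088, 2094.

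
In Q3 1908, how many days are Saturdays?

13

July 1, 1908 is a Wednesday.
The range spans 92 days (inclusive of both endpoints).
92 = 7 × 13 + 1, so there are 13 full weeks plus 1 extra day.
Each full week contributes one Saturday: 13 so far.
The 1 extra day is Wednesday — none qualify.
Total: 13 + 0 = 13.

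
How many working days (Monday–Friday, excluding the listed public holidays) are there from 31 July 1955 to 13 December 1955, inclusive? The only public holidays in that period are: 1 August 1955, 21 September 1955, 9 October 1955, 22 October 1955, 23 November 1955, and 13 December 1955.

31 July 1955 is a Sunday.
From 31 July 1955 to 13 December 1955 is 136 days inclusive.
136 = 7 × 19 + 3, so there are 19 full weeks plus 3 extra days.
Each full week contributes 5 weekdays (Mon–Fri): 19 × 5 = 95.
The 3 extra days are Sunday, Monday, Tuesday — 2 of them qualify.
Total: 95 + 2 = 97.
Holidays: 1 August 1955 (Mon); 21 September 1955 (Wed); 9 October 1955 (Sun); 22 October 1955 (Sat); 23 November 1955 (Wed); 13 December 1955 (Tue).
4 of the 6 holidays fall on weekdays; the rest are weekends and were already excluded.
Business days: 97 − 4 = 93.

93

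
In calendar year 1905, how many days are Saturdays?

1905-01-01 is a Sunday.
From 1905-01-01 to 1905-12-31 is 365 days inclusive.
365 = 7 × 52 + 1, so there are 52 full weeks plus 1 extra day.
Each full week contributes one Saturday: 52 so far.
The 1 extra day is Sun — none qualify.
Total: 52 + 0 = 52.

52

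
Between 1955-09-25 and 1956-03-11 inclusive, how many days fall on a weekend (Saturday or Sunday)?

49

1955-09-25 is a Sunday.
From 1955-09-25 to 1956-03-11 is 169 days inclusive.
169 = 7 × 24 + 1, so there are 24 full weeks plus 1 extra day.
Each full week contributes 2 weekend days (Sat, Sun): 24 × 2 = 48.
The 1 extra day is Sunday — 1 of them qualifies.
Total: 48 + 1 = 49.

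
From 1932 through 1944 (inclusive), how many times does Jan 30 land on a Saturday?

Day of week of January 30 in each year:
1932: Sat ✓, 1933: Mon, 1934: Tue, 1935: Wed, 1936: Thu, 1937: Sat ✓, 1938: Sun, 1939: Mon, 1940: Tue, 1941: Thu, 1942: Fri, 1943: Sat ✓, 1944: Sun
Saturdays: 1932, 1937, 1943.

3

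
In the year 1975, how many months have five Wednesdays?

5

A month has five Wednesdays exactly when Wednesday falls within its first (length − 28) days.
Jan: 31 days, starts Wed → 5 of Wed, Thu, Fri ✓
Feb: 28 days, starts Sat → 5 of (none)
Mar: 31 days, starts Sat → 5 of Sat, Sun, Mon
Apr: 30 days, starts Tue → 5 of Tue, Wed ✓
May: 31 days, starts Thu → 5 of Thu, Fri, Sat
Jun: 30 days, starts Sun → 5 of Sun, Mon
Jul: 31 days, starts Tue → 5 of Tue, Wed, Thu ✓
Aug: 31 days, starts Fri → 5 of Fri, Sat, Sun
Sep: 30 days, starts Mon → 5 of Mon, Tue
Oct: 31 days, starts Wed → 5 of Wed, Thu, Fri ✓
Nov: 30 days, starts Sat → 5 of Sat, Sun
Dec: 31 days, starts Mon → 5 of Mon, Tue, Wed ✓
Months with five Wednesdays: Jan, Apr, Jul, Oct, Dec.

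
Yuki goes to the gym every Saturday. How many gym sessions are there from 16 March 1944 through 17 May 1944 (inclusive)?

9 Saturdays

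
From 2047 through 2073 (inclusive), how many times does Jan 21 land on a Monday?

4

Day of week of January 21 in each year:
2047: Mon ✓, 2048: Tue, 2049: Thu, 2050: Fri, 2051: Sat, 2052: Sun, 2053: Tue, 2054: Wed, 2055: Thu, 2056: Fri, 2057: Sun, 2058: Mon ✓, 2059: Tue, 2060: Wed, 2061: Fri, 2062: Sat, 2063: Sun, 2064: Mon ✓, 2065: Wed, 2066: Thu, 2067: Fri, 2068: Sat, 2069: Mon ✓, 2070: Tue, 2071: Wed, 2072: Thu, 2073: Sat
Mondays: 2047, 2058, 2064, 2069.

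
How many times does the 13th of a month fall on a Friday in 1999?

The 13th falls on a Friday when the month's 13th has weekday Fri.
Jan 13 is Wed; Feb 13 is Sat; Mar 13 is Sat; Apr 13 is Tue; May 13 is Thu; Jun 13 is Sun; Jul 13 is Tue; Aug 13 is Fri ✓; Sep 13 is Mon; Oct 13 is Wed; Nov 13 is Sat; Dec 13 is Mon.
Friday the 13ths: Aug.

1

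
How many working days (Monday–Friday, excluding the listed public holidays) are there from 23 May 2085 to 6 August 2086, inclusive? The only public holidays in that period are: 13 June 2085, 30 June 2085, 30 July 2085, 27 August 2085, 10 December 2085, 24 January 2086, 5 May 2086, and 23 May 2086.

23 May 2085 is a Wednesday.
That's 441 days from start to end, counting both.
441 = 7 × 63, so the span is exactly 63 full weeks.
Each full week contributes 5 weekdays (Mon–Fri): 63 × 5 = 315.
Holidays: 13 June 2085 (Wed); 30 June 2085 (Sat); 30 July 2085 (Mon); 27 August 2085 (Mon); 10 December 2085 (Mon); 24 January 2086 (Thu); 5 May 2086 (Sun); 23 May 2086 (Thu).
6 of the 8 holidays fall on weekdays; the rest are weekends and were already excluded.
Business days: 315 − 6 = 309.

309 working days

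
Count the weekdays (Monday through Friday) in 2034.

2034-01-01 is a Sunday.
From 2034-01-01 to 2034-12-31 is 365 days inclusive.
365 = 7 × 52 + 1, so there are 52 full weeks plus 1 extra day.
Each full week contributes 5 weekdays (Mon–Fri): 52 × 5 = 260.
The 1 extra day is Sun — none qualify.
Total: 260 + 0 = 260.

260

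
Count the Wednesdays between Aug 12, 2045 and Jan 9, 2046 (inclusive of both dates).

Aug 12, 2045 is a Saturday.
That's 151 days from start to end, counting both.
151 = 7 × 21 + 4, so there are 21 full weeks plus 4 extra days.
Each full week contributes one Wednesday: 21 so far.
The 4 extra days are Sat, Sun, Mon, Tue — none qualify.
Total: 21 + 0 = 21.

21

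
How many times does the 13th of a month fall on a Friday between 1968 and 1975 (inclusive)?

Friday-the-13ths by year:
1968: Sep, Dec
1969: Jun
1970: Feb, Mar, Nov
1971: Aug
1972: Oct
1973: Apr, Jul
1974: Sep, Dec
1975: Jun

13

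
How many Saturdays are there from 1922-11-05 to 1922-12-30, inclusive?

1922-11-05 is a Sunday.
The range spans 56 days (inclusive of both endpoints).
56 = 7 × 8, so the span is exactly 8 full weeks.
Each full week contributes one Saturday: 8 so far.

8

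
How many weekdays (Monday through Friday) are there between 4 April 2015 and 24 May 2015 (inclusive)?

4 April 2015 is a Saturday.
From 4 April 2015 to 24 May 2015 is 51 days inclusive.
51 = 7 × 7 + 2, so there are 7 full weeks plus 2 extra days.
Each full week contributes 5 weekdays (Mon–Fri): 7 × 5 = 35.
The 2 extra days are Saturday, Sunday — none qualify.
Total: 35 + 0 = 35.

35 weekdays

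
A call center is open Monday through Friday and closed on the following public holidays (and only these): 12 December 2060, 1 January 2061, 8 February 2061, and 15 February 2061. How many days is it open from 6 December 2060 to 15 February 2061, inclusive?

50

6 December 2060 is a Monday.
From 6 December 2060 to 15 February 2061 is 72 days inclusive.
72 = 7 × 10 + 2, so there are 10 full weeks plus 2 extra days.
Each full week contributes 5 weekdays (Mon–Fri): 10 × 5 = 50.
The 2 extra days are Mon, Tue — 2 of them qualify.
Total: 50 + 2 = 52.
Holidays: 12 December 2060 (Sun); 1 January 2061 (Sat); 8 February 2061 (Tue); 15 February 2061 (Tue).
2 of the 4 holidays fall on weekdays; the rest are weekends and were already excluded.
Business days: 52 − 2 = 50.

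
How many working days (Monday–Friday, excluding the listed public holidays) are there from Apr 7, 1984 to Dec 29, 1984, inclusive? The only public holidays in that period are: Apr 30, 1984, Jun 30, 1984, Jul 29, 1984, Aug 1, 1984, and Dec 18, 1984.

Apr 7, 1984 is a Saturday.
The range spans 267 days (inclusive of both endpoints).
267 = 7 × 38 + 1, so there are 38 full weeks plus 1 extra day.
Each full week contributes 5 weekdays (Mon–Fri): 38 × 5 = 190.
The 1 extra day is Saturday — none qualify.
Total: 190 + 0 = 190.
Holidays: Apr 30, 1984 (Mon); Jun 30, 1984 (Sat); Jul 29, 1984 (Sun); Aug 1, 1984 (Wed); Dec 18, 1984 (Tue).
3 of the 5 holidays fall on weekdays; the rest are weekends and were already excluded.
Business days: 190 − 3 = 187.

187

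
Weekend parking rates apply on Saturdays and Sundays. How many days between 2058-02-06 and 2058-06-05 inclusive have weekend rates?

2058-02-06 is a Wednesday.
From 2058-02-06 to 2058-06-05 is 120 days inclusive.
120 = 7 × 17 + 1, so there are 17 full weeks plus 1 extra day.
Each full week contributes 2 weekend days (Sat, Sun): 17 × 2 = 34.
The 1 extra day is Wed — none qualify.
Total: 34 + 0 = 34.

34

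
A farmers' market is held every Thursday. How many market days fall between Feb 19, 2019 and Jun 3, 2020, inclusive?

67 Thursdays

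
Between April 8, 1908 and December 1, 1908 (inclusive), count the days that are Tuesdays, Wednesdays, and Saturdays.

102

April 8, 1908 is a Wednesday.
The range spans 238 days (inclusive of both endpoints).
238 = 7 × 34, so the span is exactly 34 full weeks.
Each full week contributes 3 days from the set (Tue, Wed, Sat): 34 × 3 = 102.
Total: 102.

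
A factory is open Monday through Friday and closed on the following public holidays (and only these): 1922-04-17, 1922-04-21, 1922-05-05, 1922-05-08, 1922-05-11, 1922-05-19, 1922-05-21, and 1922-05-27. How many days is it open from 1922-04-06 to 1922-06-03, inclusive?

36

1922-04-06 is a Thursday.
From 1922-04-06 to 1922-06-03 is 59 days inclusive.
59 = 7 × 8 + 3, so there are 8 full weeks plus 3 extra days.
Each full week contributes 5 weekdays (Mon–Fri): 8 × 5 = 40.
The 3 extra days are Thursday, Friday, Saturday — 2 of them qualify.
Total: 40 + 2 = 42.
Holidays: 1922-04-17 (Mon); 1922-04-21 (Fri); 1922-05-05 (Fri); 1922-05-08 (Mon); 1922-05-11 (Thu); 1922-05-19 (Fri); 1922-05-21 (Sun); 1922-05-27 (Sat).
6 of the 8 holidays fall on weekdays; the rest are weekends and were already excluded.
Business days: 42 − 6 = 36.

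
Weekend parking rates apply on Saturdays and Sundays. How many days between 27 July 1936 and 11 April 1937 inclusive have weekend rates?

27 July 1936 is a Monday.
From 27 July 1936 to 11 April 1937 is 259 days inclusive.
259 = 7 × 37, so the span is exactly 37 full weeks.
Each full week contributes 2 weekend days (Sat, Sun): 37 × 2 = 74.

74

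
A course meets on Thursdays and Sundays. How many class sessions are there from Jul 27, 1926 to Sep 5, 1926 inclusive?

Jul 27, 1926 is a Tuesday.
That's 41 days from start to end, counting both.
41 = 7 × 5 + 6, so there are 5 full weeks plus 6 extra days.
Each full week contributes 2 days from the set (Thu, Sun): 5 × 2 = 10.
The 6 extra days are Tue, Wed, Thu, Fri, Sat, Sun — 2 of them qualify.
Total: 10 + 2 = 12.

12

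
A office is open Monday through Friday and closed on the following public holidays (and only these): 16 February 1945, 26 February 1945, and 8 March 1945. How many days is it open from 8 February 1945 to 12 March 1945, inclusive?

20

8 February 1945 is a Thursday.
From 8 February 1945 to 12 March 1945 is 33 days inclusive.
33 = 7 × 4 + 5, so there are 4 full weeks plus 5 extra days.
Each full week contributes 5 weekdays (Mon–Fri): 4 × 5 = 20.
The 5 extra days are Thu, Fri, Sat, Sun, Mon — 3 of them qualify.
Total: 20 + 3 = 23.
Holidays: 16 February 1945 (Fri); 26 February 1945 (Mon); 8 March 1945 (Thu).
All 3 holidays fall on weekdays, so subtract 3.
Business days: 23 − 3 = 20.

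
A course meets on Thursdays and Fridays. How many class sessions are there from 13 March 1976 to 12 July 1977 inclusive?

138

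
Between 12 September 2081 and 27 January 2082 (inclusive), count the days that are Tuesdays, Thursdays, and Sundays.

59

12 September 2081 is a Friday.
From 12 September 2081 to 27 January 2082 is 138 days inclusive.
138 = 7 × 19 + 5, so there are 19 full weeks plus 5 extra days.
Each full week contributes 3 days from the set (Tue, Thu, Sun): 19 × 3 = 57.
The 5 extra days are Friday, Saturday, Sunday, Monday, Tuesday — 2 of them qualify.
Total: 57 + 2 = 59.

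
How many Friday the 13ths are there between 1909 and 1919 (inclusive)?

17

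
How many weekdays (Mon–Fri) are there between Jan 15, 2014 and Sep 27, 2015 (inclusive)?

443 weekdays

Jan 15, 2014 is a Wednesday.
The range spans 621 days (inclusive of both endpoints).
621 = 7 × 88 + 5, so there are 88 full weeks plus 5 extra days.
Each full week contributes 5 weekdays (Mon–Fri): 88 × 5 = 440.
The 5 extra days are Wednesday, Thursday, Friday, Saturday, Sunday — 3 of them qualify.
Total: 440 + 3 = 443.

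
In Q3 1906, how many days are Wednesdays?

1 July 1906 is a Sunday.
That's 92 days from start to end, counting both.
92 = 7 × 13 + 1, so there are 13 full weeks plus 1 extra day.
Each full week contributes one Wednesday: 13 so far.
The 1 extra day is Sunday — none qualify.
Total: 13 + 0 = 13.

13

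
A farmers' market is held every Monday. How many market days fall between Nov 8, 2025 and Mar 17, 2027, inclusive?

71 Mondays

Nov 8, 2025 is a Saturday.
From Nov 8, 2025 to Mar 17, 2027 is 495 days inclusive.
495 = 7 × 70 + 5, so there are 70 full weeks plus 5 extra days.
Each full week contributes one Monday: 70 so far.
The 5 extra days are Saturday, Sunday, Monday, Tuesday, Wednesday — 1 of them qualifies.
Total: 70 + 1 = 71.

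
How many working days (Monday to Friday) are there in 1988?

261

1 January 1988 is a Friday.
The range spans 366 days (inclusive of both endpoints).
366 = 7 × 52 + 2, so there are 52 full weeks plus 2 extra days.
Each full week contributes 5 weekdays (Mon–Fri): 52 × 5 = 260.
The 2 extra days are Fri, Sat — 1 of them qualifies.
Total: 260 + 1 = 261.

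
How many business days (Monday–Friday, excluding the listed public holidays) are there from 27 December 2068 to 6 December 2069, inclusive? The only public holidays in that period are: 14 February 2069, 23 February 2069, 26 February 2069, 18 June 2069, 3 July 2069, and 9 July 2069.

27 December 2068 is a Thursday.
The range spans 345 days (inclusive of both endpoints).
345 = 7 × 49 + 2, so there are 49 full weeks plus 2 extra days.
Each full week contributes 5 weekdays (Mon–Fri): 49 × 5 = 245.
The 2 extra days are Thu, Fri — 2 of them qualify.
Total: 245 + 2 = 247.
Holidays: 14 February 2069 (Thu); 23 February 2069 (Sat); 26 February 2069 (Tue); 18 June 2069 (Tue); 3 July 2069 (Wed); 9 July 2069 (Tue).
5 of the 6 holidays fall on weekdays; the rest are weekends and were already excluded.
Business days: 247 − 5 = 242.

242 business days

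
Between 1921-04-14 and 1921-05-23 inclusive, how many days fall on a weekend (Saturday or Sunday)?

1921-04-14 is a Thursday.
That's 40 days from start to end, counting both.
40 = 7 × 5 + 5, so there are 5 full weeks plus 5 extra days.
Each full week contributes 2 weekend days (Sat, Sun): 5 × 2 = 10.
The 5 extra days are Thu, Fri, Sat, Sun, Mon — 2 of them qualify.
Total: 10 + 2 = 12.

12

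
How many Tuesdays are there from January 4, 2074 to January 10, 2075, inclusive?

53 Tuesdays

January 4, 2074 is a Thursday.
The range spans 372 days (inclusive of both endpoints).
372 = 7 × 53 + 1, so there are 53 full weeks plus 1 extra day.
Each full week contributes one Tuesday: 53 so far.
The 1 extra day is Thursday — none qualify.
Total: 53 + 0 = 53.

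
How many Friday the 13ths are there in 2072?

The 13th falls on a Friday when the month's 13th has weekday Fri.
Jan 13 is Wed; Feb 13 is Sat; Mar 13 is Sun; Apr 13 is Wed; May 13 is Fri ✓; Jun 13 is Mon; Jul 13 is Wed; Aug 13 is Sat; Sep 13 is Tue; Oct 13 is Thu; Nov 13 is Sun; Dec 13 is Tue.
Friday the 13ths: May.

1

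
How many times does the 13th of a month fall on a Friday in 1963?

2

The 13th falls on a Friday when the month's 13th has weekday Fri.
Jan 13 is Sun; Feb 13 is Wed; Mar 13 is Wed; Apr 13 is Sat; May 13 is Mon; Jun 13 is Thu; Jul 13 is Sat; Aug 13 is Tue; Sep 13 is Fri ✓; Oct 13 is Sun; Nov 13 is Wed; Dec 13 is Fri ✓.
Friday the 13ths: Sep, Dec.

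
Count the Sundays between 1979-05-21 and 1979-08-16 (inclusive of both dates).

12 Sundays

1979-05-21 is a Monday.
The range spans 88 days (inclusive of both endpoints).
88 = 7 × 12 + 4, so there are 12 full weeks plus 4 extra days.
Each full week contributes one Sunday: 12 so far.
The 4 extra days are Monday, Tuesday, Wednesday, Thursday — none qualify.
Total: 12 + 0 = 12.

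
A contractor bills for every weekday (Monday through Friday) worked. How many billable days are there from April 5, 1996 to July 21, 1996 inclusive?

76 weekdays

April 5, 1996 is a Friday.
The range spans 108 days (inclusive of both endpoints).
108 = 7 × 15 + 3, so there are 15 full weeks plus 3 extra days.
Each full week contributes 5 weekdays (Mon–Fri): 15 × 5 = 75.
The 3 extra days are Friday, Saturday, Sunday — 1 of them qualifies.
Total: 75 + 1 = 76.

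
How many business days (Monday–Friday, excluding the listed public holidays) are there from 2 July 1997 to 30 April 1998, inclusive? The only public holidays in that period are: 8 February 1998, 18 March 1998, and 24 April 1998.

215

2 July 1997 is a Wednesday.
The range spans 303 days (inclusive of both endpoints).
303 = 7 × 43 + 2, so there are 43 full weeks plus 2 extra days.
Each full week contributes 5 weekdays (Mon–Fri): 43 × 5 = 215.
The 2 extra days are Wed, Thu — 2 of them qualify.
Total: 215 + 2 = 217.
Holidays: 8 February 1998 (Sun); 18 March 1998 (Wed); 24 April 1998 (Fri).
2 of the 3 holidays fall on weekdays; the rest are weekends and were already excluded.
Business days: 217 − 2 = 215.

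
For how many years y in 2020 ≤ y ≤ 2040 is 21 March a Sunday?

Day of week of March 21 in each year:
2020: Sat, 2021: Sun ✓, 2022: Mon, 2023: Tue, 2024: Thu, 2025: Fri, 2026: Sat, 2027: Sun ✓, 2028: Tue, 2029: Wed, 2030: Thu, 2031: Fri, 2032: Sun ✓, 2033: Mon, 2034: Tue, 2035: Wed, 2036: Fri, 2037: Sat, 2038: Sun ✓, 2039: Mon, 2040: Wed
Sundays: 2021, 2027, 2032, 2038.

4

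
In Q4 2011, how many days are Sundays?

2011-10-01 is a Saturday.
The range spans 92 days (inclusive of both endpoints).
92 = 7 × 13 + 1, so there are 13 full weeks plus 1 extra day.
Each full week contributes one Sunday: 13 so far.
The 1 extra day is Saturday — none qualify.
Total: 13 + 0 = 13.

13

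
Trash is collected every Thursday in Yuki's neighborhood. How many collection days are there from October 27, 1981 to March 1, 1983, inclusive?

70 Thursdays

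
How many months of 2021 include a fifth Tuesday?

A month has five Tuesdays exactly when Tuesday falls within its first (length − 28) days.
Jan: 31 days, starts Fri → 5 of Fri, Sat, Sun
Feb: 28 days, starts Mon → 5 of (none)
Mar: 31 days, starts Mon → 5 of Mon, Tue, Wed ✓
Apr: 30 days, starts Thu → 5 of Thu, Fri
May: 31 days, starts Sat → 5 of Sat, Sun, Mon
Jun: 30 days, starts Tue → 5 of Tue, Wed ✓
Jul: 31 days, starts Thu → 5 of Thu, Fri, Sat
Aug: 31 days, starts Sun → 5 of Sun, Mon, Tue ✓
Sep: 30 days, starts Wed → 5 of Wed, Thu
Oct: 31 days, starts Fri → 5 of Fri, Sat, Sun
Nov: 30 days, starts Mon → 5 of Mon, Tue ✓
Dec: 31 days, starts Wed → 5 of Wed, Thu, Fri
Months with five Tuesdays: Mar, Jun, Aug, Nov.

4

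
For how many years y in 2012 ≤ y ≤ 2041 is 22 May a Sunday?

4

Day of week of May 22 in each year:
2012: Tue, 2013: Wed, 2014: Thu, 2015: Fri, 2016: Sun ✓, 2017: Mon, 2018: Tue, 2019: Wed, 2020: Fri, 2021: Sat, 2022: Sun ✓, 2023: Mon, 2024: Wed, 2025: Thu, 2026: Fri, 2027: Sat, 2028: Mon, 2029: Tue, 2030: Wed, 2031: Thu, 2032: Sat, 2033: Sun ✓, 2034: Mon, 2035: Tue, 2036: Thu, 2037: Fri, 2038: Sat, 2039: Sun ✓, 2040: Tue, 2041: Wed
Sundays: 2016, 2022, 2033, 2039.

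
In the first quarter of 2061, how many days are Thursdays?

Jan 1, 2061 is a Saturday.
That's 90 days from start to end, counting both.
90 = 7 × 12 + 6, so there are 12 full weeks plus 6 extra days.
Each full week contributes one Thursday: 12 so far.
The 6 extra days are Sat, Sun, Mon, Tue, Wed, Thu — 1 of them qualifies.
Total: 12 + 1 = 13.

13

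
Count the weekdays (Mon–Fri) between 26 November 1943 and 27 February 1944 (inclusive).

26 November 1943 is a Friday.
The range spans 94 days (inclusive of both endpoints).
94 = 7 × 13 + 3, so there are 13 full weeks plus 3 extra days.
Each full week contributes 5 weekdays (Mon–Fri): 13 × 5 = 65.
The 3 extra days are Friday, Saturday, Sunday — 1 of them qualifies.
Total: 65 + 1 = 66.

66 weekdays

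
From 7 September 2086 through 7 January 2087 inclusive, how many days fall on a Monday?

7 September 2086 is a Saturday.
From 7 September 2086 to 7 January 2087 is 123 days inclusive.
123 = 7 × 17 + 4, so there are 17 full weeks plus 4 extra days.
Each full week contributes one Monday: 17 so far.
The 4 extra days are Sat, Sun, Mon, Tue — 1 of them qualifies.
Total: 17 + 1 = 18.

18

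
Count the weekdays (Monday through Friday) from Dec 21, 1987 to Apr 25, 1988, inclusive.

91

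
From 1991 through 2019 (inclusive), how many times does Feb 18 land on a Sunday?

Day of week of February 18 in each year:
1991: Mon, 1992: Tue, 1993: Thu, 1994: Fri, 1995: Sat, 1996: Sun ✓, 1997: Tue, 1998: Wed, 1999: Thu, 2000: Fri, 2001: Sun ✓, 2002: Mon, 2003: Tue, 2004: Wed, 2005: Fri, 2006: Sat, 2007: Sun ✓, 2008: Mon, 2009: Wed, 2010: Thu, 2011: Fri, 2012: Sat, 2013: Mon, 2014: Tue, 2015: Wed, 2016: Thu, 2017: Sat, 2018: Sun ✓, 2019: Mon
Sundays: 1996, 2001, 2007, 2018.

4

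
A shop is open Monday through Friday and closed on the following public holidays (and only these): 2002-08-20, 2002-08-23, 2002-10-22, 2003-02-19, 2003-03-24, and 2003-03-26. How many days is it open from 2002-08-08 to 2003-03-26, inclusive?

159 business days

2002-08-08 is a Thursday.
The range spans 231 days (inclusive of both endpoints).
231 = 7 × 33, so the span is exactly 33 full weeks.
Each full week contributes 5 weekdays (Mon–Fri): 33 × 5 = 165.
Total: 165.
Holidays: 2002-08-20 (Tue); 2002-08-23 (Fri); 2002-10-22 (Tue); 2003-02-19 (Wed); 2003-03-24 (Mon); 2003-03-26 (Wed).
All 6 holidays fall on weekdays, so subtract 6.
Business days: 165 − 6 = 159.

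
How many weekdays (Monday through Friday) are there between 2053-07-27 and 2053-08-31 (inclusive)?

25 weekdays

2053-07-27 is a Sunday.
That's 36 days from start to end, counting both.
36 = 7 × 5 + 1, so there are 5 full weeks plus 1 extra day.
Each full week contributes 5 weekdays (Mon–Fri): 5 × 5 = 25.
The 1 extra day is Sun — none qualify.
Total: 25 + 0 = 25.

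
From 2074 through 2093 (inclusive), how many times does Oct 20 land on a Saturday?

Day of week of October 20 in each year:
2074: Sat ✓, 2075: Sun, 2076: Tue, 2077: Wed, 2078: Thu, 2079: Fri, 2080: Sun, 2081: Mon, 2082: Tue, 2083: Wed, 2084: Fri, 2085: Sat ✓, 2086: Sun, 2087: Mon, 2088: Wed, 2089: Thu, 2090: Fri, 2091: Sat ✓, 2092: Mon, 2093: Tue
Saturdays: 2074, 2085, 2091.

3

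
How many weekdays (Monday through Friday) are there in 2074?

1 January 2074 is a Monday.
That's 365 days from start to end, counting both.
365 = 7 × 52 + 1, so there are 52 full weeks plus 1 extra day.
Each full week contributes 5 weekdays (Mon–Fri): 52 × 5 = 260.
The 1 extra day is Mon — 1 of them qualifies.
Total: 260 + 1 = 261.

261 weekdays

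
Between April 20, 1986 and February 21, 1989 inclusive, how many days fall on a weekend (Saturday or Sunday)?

April 20, 1986 is a Sunday.
That's 1039 days from start to end, counting both.
1039 = 7 × 148 + 3, so there are 148 full weeks plus 3 extra days.
Each full week contributes 2 weekend days (Sat, Sun): 148 × 2 = 296.
The 3 extra days are Sunday, Monday, Tuesday — 1 of them qualifies.
Total: 296 + 1 = 297.

297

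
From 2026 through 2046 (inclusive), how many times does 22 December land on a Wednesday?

3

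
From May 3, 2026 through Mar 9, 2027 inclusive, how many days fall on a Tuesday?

May 3, 2026 is a Sunday.
From May 3, 2026 to Mar 9, 2027 is 311 days inclusive.
311 = 7 × 44 + 3, so there are 44 full weeks plus 3 extra days.
Each full week contributes one Tuesday: 44 so far.
The 3 extra days are Sun, Mon, Tue — 1 of them qualifies.
Total: 44 + 1 = 45.

45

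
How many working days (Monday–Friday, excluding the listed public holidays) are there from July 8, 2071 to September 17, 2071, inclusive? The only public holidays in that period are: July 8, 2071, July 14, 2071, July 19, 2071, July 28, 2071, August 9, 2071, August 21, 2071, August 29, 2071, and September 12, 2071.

July 8, 2071 is a Wednesday.
From July 8, 2071 to September 17, 2071 is 72 days inclusive.
72 = 7 × 10 + 2, so there are 10 full weeks plus 2 extra days.
Each full week contributes 5 weekdays (Mon–Fri): 10 × 5 = 50.
The 2 extra days are Wed, Thu — 2 of them qualify.
Total: 50 + 2 = 52.
Holidays: July 8, 2071 (Wed); July 14, 2071 (Tue); July 19, 2071 (Sun); July 28, 2071 (Tue); August 9, 2071 (Sun); August 21, 2071 (Fri); August 29, 2071 (Sat); September 12, 2071 (Sat).
4 of the 8 holidays fall on weekdays; the rest are weekends and were already excluded.
Business days: 52 − 4 = 48.

48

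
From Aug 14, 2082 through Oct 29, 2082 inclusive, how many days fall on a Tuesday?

Aug 14, 2082 is a Friday.
The range spans 77 days (inclusive of both endpoints).
77 = 7 × 11, so the span is exactly 11 full weeks.
Each full week contributes one Tuesday: 11 so far.

11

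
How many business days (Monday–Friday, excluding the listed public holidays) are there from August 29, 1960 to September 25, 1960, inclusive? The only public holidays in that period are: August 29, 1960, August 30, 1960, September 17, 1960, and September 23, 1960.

17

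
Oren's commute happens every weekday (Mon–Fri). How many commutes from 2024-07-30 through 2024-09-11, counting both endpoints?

32

2024-07-30 is a Tuesday.
That's 44 days from start to end, counting both.
44 = 7 × 6 + 2, so there are 6 full weeks plus 2 extra days.
Each full week contributes 5 weekdays (Mon–Fri): 6 × 5 = 30.
The 2 extra days are Tuesday, Wednesday — 2 of them qualify.
Total: 30 + 2 = 32.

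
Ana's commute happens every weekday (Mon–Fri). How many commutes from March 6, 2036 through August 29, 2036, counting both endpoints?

127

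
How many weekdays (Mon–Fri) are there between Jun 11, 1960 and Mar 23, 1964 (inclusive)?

Jun 11, 1960 is a Saturday.
From Jun 11, 1960 to Mar 23, 1964 is 1382 days inclusive.
1382 = 7 × 197 + 3, so there are 197 full weeks plus 3 extra days.
Each full week contributes 5 weekdays (Mon–Fri): 197 × 5 = 985.
The 3 extra days are Sat, Sun, Mon — 1 of them qualifies.
Total: 985 + 1 = 986.

986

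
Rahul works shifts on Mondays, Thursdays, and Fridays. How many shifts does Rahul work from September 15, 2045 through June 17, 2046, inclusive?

September 15, 2045 is a Friday.
That's 276 days from start to end, counting both.
276 = 7 × 39 + 3, so there are 39 full weeks plus 3 extra days.
Each full week contributes 3 days from the set (Mon, Thu, Fri): 39 × 3 = 117.
The 3 extra days are Friday, Saturday, Sunday — 1 of them qualifies.
Total: 117 + 1 = 118.

118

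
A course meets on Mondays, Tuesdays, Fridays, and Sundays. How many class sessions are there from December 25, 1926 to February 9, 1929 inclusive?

444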